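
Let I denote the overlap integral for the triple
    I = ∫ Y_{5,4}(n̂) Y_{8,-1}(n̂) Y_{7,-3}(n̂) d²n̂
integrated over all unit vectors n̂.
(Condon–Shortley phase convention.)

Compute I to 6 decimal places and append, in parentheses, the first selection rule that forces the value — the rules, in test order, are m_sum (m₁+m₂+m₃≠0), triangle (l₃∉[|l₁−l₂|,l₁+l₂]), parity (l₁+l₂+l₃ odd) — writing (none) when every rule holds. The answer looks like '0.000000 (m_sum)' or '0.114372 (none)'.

Checks pass: Σm=0; 20 even; l₃=7∈[3,13].
(2·5+1)(2·8+1)(2·7+1) = 2805
Δ: 6! 4! 10! / 21! → 1/814773960
sum: t=1:−1/87091200 t=2:+1/4976640 t=3:−1/2073600 t=4:+1/4976640 t=5:−1/87091200 = -1/9676800
3j²(5 8 7; 0 0 0) = Δ·Π!·Σ² = 360/46189  (sign +1)
sum: t=0:+1/130636800 t=1:−1/49766400 = -13/1045094400
3j²(5 8 7; 4 -1 -3) = Δ·Π!·Σ² = 39/3553  (sign -1)
combine: 4πI² = 2805·360/46189·39/3553 = 16200/67507
take √, sign -1: I = -0.13819049
No selection rule forces the value: the integral is nonzero (none).

-0.138190 (none)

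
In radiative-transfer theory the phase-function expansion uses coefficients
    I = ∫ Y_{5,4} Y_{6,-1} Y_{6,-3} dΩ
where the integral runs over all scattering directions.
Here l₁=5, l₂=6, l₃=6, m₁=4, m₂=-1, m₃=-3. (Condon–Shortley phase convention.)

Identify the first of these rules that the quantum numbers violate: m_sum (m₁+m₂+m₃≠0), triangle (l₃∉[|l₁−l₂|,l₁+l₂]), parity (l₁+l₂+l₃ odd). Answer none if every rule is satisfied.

Σmᵢ = 0  ✓
l₃∈[|l₁−l₂|,l₁+l₂]=[1,11], have l₃=6  ✓
Σlᵢ = 17 ⇒ odd  ✗

parity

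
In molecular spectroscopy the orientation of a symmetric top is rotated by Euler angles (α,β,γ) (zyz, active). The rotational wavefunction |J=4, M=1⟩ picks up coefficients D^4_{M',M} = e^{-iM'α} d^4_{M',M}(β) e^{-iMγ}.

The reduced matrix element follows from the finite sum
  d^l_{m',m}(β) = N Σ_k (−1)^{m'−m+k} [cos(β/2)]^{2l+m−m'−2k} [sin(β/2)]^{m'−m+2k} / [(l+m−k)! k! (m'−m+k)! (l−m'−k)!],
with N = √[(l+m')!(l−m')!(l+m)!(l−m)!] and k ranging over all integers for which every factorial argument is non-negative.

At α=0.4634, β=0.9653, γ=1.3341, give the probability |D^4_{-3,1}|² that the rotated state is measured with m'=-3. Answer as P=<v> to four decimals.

D^4_{-3,1}(0.4634,0.9653,1.3341) = e^{-i·-3·0.4634}·d^4_{-3,1}(0.9653)·e^{-i·1·1.3341}. Compute d first:
c=cos(0.965300/2)=0.885768, s=sin(0.965300/2)=0.464128; N=√[1·5040·120·6]=1904.940944
The bounds max(0,m−m')=4 and min(l+m,l−m')=5 give 2 terms
  k=4: (−1)^0·1904.9409/(144)·0.8858^4·0.4641^4 = +0.377877
  k=5: (−1)^1·1904.9409/(240)·0.8858^2·0.4641^6 = -0.062250
d^4_{-3,1}(0.9653) = +0.377877 -0.062250 = +0.315627
|D^4_{-3,1}|² = |d^4_{-3,1}(β)|² = (+0.315627)² = 0.099621 (the z-rotation phases have unit modulus)

P=0.0996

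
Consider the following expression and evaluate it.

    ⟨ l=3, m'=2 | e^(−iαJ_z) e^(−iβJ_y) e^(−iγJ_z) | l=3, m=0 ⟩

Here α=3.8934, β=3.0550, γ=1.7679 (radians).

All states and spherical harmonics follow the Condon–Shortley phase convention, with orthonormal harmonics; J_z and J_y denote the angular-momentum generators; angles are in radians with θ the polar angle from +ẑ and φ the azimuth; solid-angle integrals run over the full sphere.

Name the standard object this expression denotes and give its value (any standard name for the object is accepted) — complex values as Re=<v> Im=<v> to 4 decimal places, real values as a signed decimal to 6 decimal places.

Wigner D-matrix element, Re=-0.0007 Im=0.0102

This is a Wigner D-matrix element — the rotation-matrix element ⟨l m'| R(α,β,γ) |l m⟩ in the angular-momentum basis.
Split into d^3_{2,0}(β=3.0550) × two z-phases.
c=cos(3.055000/2)=0.043283, s=sin(3.055000/2)=0.999063; N=√[120·1·6·6]=65.726707
k: max(0,(0)−(2))=0 … min(3+(0),3−(2))=1
  k=0: (−1)^2·65.7267/(12)·0.0433^4·0.9991^2 = +0.000019
  k=1: (−1)^3·65.7267/(12)·0.0433^2·0.9991^4 = -0.010223
d^3_{2,0}(3.0550) = +0.000019 -0.010223 = -0.010203
Attach z-rotation phases: D = e^{-i(2)(3.8934)}·(-0.010203)·e^{-i(0)(1.7679)} = -0.000685+0.010180i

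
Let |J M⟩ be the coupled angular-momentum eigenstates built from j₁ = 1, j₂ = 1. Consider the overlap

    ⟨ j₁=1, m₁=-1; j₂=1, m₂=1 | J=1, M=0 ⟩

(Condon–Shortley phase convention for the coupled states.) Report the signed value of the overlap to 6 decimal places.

-0.707107

√[3·1!1!1!/4! · 0!2!2!0!1!1!] = √(1/2)
  +(−1)^1/∏(1,0,1,1,0,0)! = -1  (running -1)
⟨..|..⟩ = √(1/2)·(-1) = -0.707107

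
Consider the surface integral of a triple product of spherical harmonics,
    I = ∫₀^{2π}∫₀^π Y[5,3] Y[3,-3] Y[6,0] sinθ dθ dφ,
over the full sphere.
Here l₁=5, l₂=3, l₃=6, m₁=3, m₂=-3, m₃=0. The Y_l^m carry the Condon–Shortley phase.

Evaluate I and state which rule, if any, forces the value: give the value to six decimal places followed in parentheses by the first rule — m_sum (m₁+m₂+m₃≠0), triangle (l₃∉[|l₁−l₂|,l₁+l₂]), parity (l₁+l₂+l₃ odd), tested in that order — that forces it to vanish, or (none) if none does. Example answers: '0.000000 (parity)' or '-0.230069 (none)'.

-0.110086 (none)

Checks pass: Σm=0; 14 even; l₃=6∈[2,8].
(2·5+1)(2·3+1)(2·6+1) = 1001
Δ: 2! 8! 4! / 15! → 1/675675
sum: t=0:+1/8640 t=1:−1/2304 t=2:+1/8640 = -7/34560
3j²(5 3 6; 0 0 0) = Δ·Π!·Σ² = 7/429  (sign -1)
sum: t=0:+1/69120 = 1/69120
3j²(5 3 6; 3 -3 0) = Δ·Π!·Σ² = 4/429  (sign +1)
combine: 4πI² = 1001·7/429·4/429 = 196/1287
take √, sign -1: I = -0.11008644
No selection rule forces the value: the integral is nonzero (none).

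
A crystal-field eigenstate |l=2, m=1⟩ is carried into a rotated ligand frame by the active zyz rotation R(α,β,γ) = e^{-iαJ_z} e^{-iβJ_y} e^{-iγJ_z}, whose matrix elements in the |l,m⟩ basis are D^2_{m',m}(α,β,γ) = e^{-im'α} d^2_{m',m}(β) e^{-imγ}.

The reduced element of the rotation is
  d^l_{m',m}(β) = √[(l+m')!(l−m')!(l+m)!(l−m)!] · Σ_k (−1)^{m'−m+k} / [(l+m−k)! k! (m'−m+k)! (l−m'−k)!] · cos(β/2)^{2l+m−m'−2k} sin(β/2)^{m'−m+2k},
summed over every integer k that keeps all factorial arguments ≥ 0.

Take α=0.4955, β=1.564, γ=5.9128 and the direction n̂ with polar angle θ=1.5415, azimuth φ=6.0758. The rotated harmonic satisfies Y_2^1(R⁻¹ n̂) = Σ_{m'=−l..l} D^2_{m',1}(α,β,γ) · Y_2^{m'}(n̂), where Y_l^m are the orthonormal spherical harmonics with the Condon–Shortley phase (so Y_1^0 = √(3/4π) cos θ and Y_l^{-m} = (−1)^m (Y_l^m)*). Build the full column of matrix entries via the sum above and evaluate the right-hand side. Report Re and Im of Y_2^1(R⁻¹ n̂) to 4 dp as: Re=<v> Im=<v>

Need the full column D^2_{m',1} for m'=−2..2 at α=0.4955, β=1.5640, γ=5.9128.
cos(β/2)=0.709506, sin(β/2)=0.704700
d^2_{-2,1}: single k=3 term ⇒ +0.496590;  D = +0.103233+0.485742i
d^2_{-1,1}: k∈[2..3] ⇒ +0.749965 -0.246613 = +0.503352;  D = +0.326155+0.383388i
d^2_{0,1}: k∈[1..2] ⇒ +0.616520 -0.608197 = +0.008324;  D = +0.007759+0.003013i
d^2_{1,1}: k∈[0..1] ⇒ +0.253410 -0.749965 = -0.496556;  D = -0.492674+0.061964i
d^2_{2,1}: single k=0 term ⇒ -0.503387;  D = -0.409516+0.292737i
Y_2^{m'}(θ=1.5415,φ=6.0758) and Σ D·Y over m':
  (+0.1032+0.4857i)·(+0.3532+0.1555i)  (+0.3262+0.3834i)·(+0.0221+0.0047i)  (+0.0078+0.0030i)·(-0.3146+0.0000i)  (-0.4927+0.0620i)·(-0.0221+0.0047i)  (-0.4095+0.2927i)·(+0.3532-0.1555i)
Y_2^1(R⁻¹ n̂) = -0.124592+0.360111i

Re=-0.1246 Im=0.3601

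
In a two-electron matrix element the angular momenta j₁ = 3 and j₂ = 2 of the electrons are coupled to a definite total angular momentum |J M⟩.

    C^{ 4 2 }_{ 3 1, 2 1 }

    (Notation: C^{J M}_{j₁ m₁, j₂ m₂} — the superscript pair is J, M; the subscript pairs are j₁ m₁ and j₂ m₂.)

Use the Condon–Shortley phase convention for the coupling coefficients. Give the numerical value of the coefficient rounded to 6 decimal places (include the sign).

j₁+j₂−J=1  J+j₁−j₂=5  J−j₁+j₂=3  j₁+j₂+J+1=10
(j₁±m₁, j₂±m₂, J±M) = (4,2,3,1,6,2)
P² = 5184/7
sum k=0..1:
  [0] +1/72 = 1/72
  [1] −1/48 = -1/48
S = -1/144
C² = P²·S² = 1/28 ; C = -0.188982

−√(1/28) ≈ -0.188982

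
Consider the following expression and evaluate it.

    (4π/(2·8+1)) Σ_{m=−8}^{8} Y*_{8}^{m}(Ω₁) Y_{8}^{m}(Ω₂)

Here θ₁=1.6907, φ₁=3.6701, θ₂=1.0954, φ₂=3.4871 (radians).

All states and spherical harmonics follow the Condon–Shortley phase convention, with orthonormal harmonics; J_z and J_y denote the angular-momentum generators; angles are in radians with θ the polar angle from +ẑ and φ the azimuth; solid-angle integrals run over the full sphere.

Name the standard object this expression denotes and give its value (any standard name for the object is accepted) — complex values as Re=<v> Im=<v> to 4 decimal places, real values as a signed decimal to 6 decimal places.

Legendre polynomial (addition theorem), -0.084585

This sum is the spherical-harmonic addition theorem: it equals the Legendre polynomial P_l(cos γ) of the angle γ between the two directions.
Expand P_8 via completeness: Σ_{m} conj(Y_{8,m}) at Ω₁ times Y_{8,m} at Ω₂ —
  [-8]  conj(Y_{8,-8})(Ω₁) = -0.22655 - 0.43060j ; Y_{8,-8}(Ω₂) = -0.18711 - 0.07420j ; Δ = 0.01044 + 0.09738j
  [-7]  conj(Y_{8,-7})(Ω₁) = -0.19892 - 0.12415j ; Y_{8,-7}(Ω₂) = 0.31077 + 0.27424j ; Δ = -0.02777 - 0.09313j
  [-6]  conj(Y_{8,-6})(Ω₁) = 0.28300 + 0.00834j ; Y_{8,-6}(Ω₂) = -0.19177 - 0.34916j ; Δ = -0.05136 - 0.10041j
  [-5]  conj(Y_{8,-5})(Ω₁) = 0.22946 - 0.12507j ; Y_{8,-5}(Ω₂) = 0.00459 + 0.02905j ; Δ = 0.00469 + 0.00609j
  [-4]  conj(Y_{8,-4})(Ω₁) = -0.10895 + 0.18044j ; Y_{8,-4}(Ω₂) = -0.06324 + 0.33103j ; Δ = -0.05284 - 0.04748j
  [-3]  conj(Y_{8,-3})(Ω₁) = -0.00397 + 0.26949j ; Y_{8,-3}(Ω₂) = 0.10518 - 0.17777j ; Δ = 0.04749 + 0.02905j
  [-2]  conj(Y_{8,-2})(Ω₁) = -0.08699 - 0.15414j ; Y_{8,-2}(Ω₂) = 0.18710 - 0.15474j ; Δ = -0.04013 - 0.01538j
  [-1]  conj(Y_{8,-1})(Ω₁) = -0.23480 - 0.13710j ; Y_{8,-1}(Ω₂) = -0.24494 + 0.08816j ; Δ = 0.06960 + 0.01288j
  [+0]  conj(Y_{8,0})(Ω₁) = 0.16679 + 0.00000j ; Y_{8,0}(Ω₂) = -0.20782 + 0.00000j ; Δ = -0.03466 + 0.00000j
  [+1]  conj(Y_{8,1})(Ω₁) = 0.23480 - 0.13710j ; Y_{8,1}(Ω₂) = 0.24494 + 0.08816j ; Δ = 0.06960 - 0.01288j
  [+2]  conj(Y_{8,2})(Ω₁) = -0.08699 + 0.15414j ; Y_{8,2}(Ω₂) = 0.18710 + 0.15474j ; Δ = -0.04013 + 0.01538j
  [+3]  conj(Y_{8,3})(Ω₁) = 0.00397 + 0.26949j ; Y_{8,3}(Ω₂) = -0.10518 - 0.17777j ; Δ = 0.04749 - 0.02905j
  [+4]  conj(Y_{8,4})(Ω₁) = -0.10895 - 0.18044j ; Y_{8,4}(Ω₂) = -0.06324 - 0.33103j ; Δ = -0.05284 + 0.04748j
  [+5]  conj(Y_{8,5})(Ω₁) = -0.22946 - 0.12507j ; Y_{8,5}(Ω₂) = -0.00459 + 0.02905j ; Δ = 0.00469 - 0.00609j
  [+6]  conj(Y_{8,6})(Ω₁) = 0.28300 - 0.00834j ; Y_{8,6}(Ω₂) = -0.19177 + 0.34916j ; Δ = -0.05136 + 0.10041j
  [+7]  conj(Y_{8,7})(Ω₁) = 0.19892 - 0.12415j ; Y_{8,7}(Ω₂) = -0.31077 + 0.27424j ; Δ = -0.02777 + 0.09313j
  [+8]  conj(Y_{8,8})(Ω₁) = -0.22655 + 0.43060j ; Y_{8,8}(Ω₂) = -0.18711 + 0.07420j ; Δ = 0.01044 - 0.09738j
Σ over m = -0.11443 + 0.00000j; ×(4π/17) → -0.08458 + 0.00000j. Real part: -0.084585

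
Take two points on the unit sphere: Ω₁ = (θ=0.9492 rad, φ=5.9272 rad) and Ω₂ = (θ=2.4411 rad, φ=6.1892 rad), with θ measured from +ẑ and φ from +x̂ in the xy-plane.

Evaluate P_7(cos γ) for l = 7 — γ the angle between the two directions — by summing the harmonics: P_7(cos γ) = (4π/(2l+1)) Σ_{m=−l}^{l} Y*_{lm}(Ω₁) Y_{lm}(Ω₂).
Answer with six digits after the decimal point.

-0.128871

Term-by-term m-sum for l=7 (normalisation 4π/15 = 0.837758):
  m=-7: Y*=-0.09344 - 0.07098j  Y=0.01830 + 0.01414j  product -0.00071 - 0.00262j
  m=-6: Y*=-0.16842 - 0.26561j  Y=-0.08672 - 0.05484j  product 0.00004 + 0.03227j
  m=-5: Y*=-0.09219 - 0.43440j  Y=0.24023 + 0.12201j  product 0.03085 - 0.11561j
  m=-4: Y*=0.03847 - 0.26007j  Y=-0.41431 - 0.16353j  product -0.05847 + 0.10146j
  m=-3: Y*=-0.08412 + 0.15296j  Y=0.37789 + 0.10946j  product -0.04853 + 0.04859j
  m=-2: Y*=-0.26704 + 0.23044j  Y=0.02151 + 0.00409j  product -0.00669 + 0.00386j
  m=-1: Y*=0.02853 - 0.01061j  Y=-0.39097 - 0.03685j  product -0.01155 + 0.00310j
  m=+0: Y*=0.35219 + 0.00000j  Y=0.10298 + 0.00000j  product 0.03627 + 0.00000j
  m=+1: Y*=-0.02853 - 0.01061j  Y=0.39097 - 0.03685j  product -0.01155 - 0.00310j
  m=+2: Y*=-0.26704 - 0.23044j  Y=0.02151 - 0.00409j  product -0.00669 - 0.00386j
  m=+3: Y*=0.08412 + 0.15296j  Y=-0.37789 + 0.10946j  product -0.04853 - 0.04859j
  m=+4: Y*=0.03847 + 0.26007j  Y=-0.41431 + 0.16353j  product -0.05847 - 0.10146j
  m=+5: Y*=0.09219 - 0.43440j  Y=-0.24023 + 0.12201j  product 0.03085 + 0.11561j
  m=+6: Y*=-0.16842 + 0.26561j  Y=-0.08672 + 0.05484j  product 0.00004 - 0.03227j
  m=+7: Y*=0.09344 - 0.07098j  Y=-0.01830 + 0.01414j  product -0.00071 + 0.00262j
Σ over m = -0.15383 + 0.00000j; ×(4π/15) → -0.12887 + 0.00000j. Real part: -0.128871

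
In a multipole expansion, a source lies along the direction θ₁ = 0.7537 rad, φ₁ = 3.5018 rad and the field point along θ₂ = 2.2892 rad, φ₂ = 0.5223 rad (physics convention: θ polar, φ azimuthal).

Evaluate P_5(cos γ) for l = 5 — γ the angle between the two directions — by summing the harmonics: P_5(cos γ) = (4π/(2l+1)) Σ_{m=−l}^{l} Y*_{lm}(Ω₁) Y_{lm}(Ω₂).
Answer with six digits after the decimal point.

-0.832684

Addition theorem: P_5(cos γ) = (4π/11) Σ_m Y*_{lm}(Ω₁) Y_{lm}(Ω₂), m = −5…5:
  m=-5: Y*=0.01590 - 0.06783j  Y=-0.09685 - 0.05676j  product -0.00539 + 0.00567j
  m=-4: Y*=0.03042 + 0.23274j  Y=0.15377 + 0.26957j  product -0.05806 + 0.04399j
  m=-3: Y*=-0.19757 - 0.37025j  Y=0.00167 - 0.42792j  product -0.15877 + 0.08393j
  m=-2: Y*=0.25880 + 0.22718j  Y=-0.09514 + 0.16381j  product -0.06184 + 0.02078j
  m=-1: Y*=0.10403 + 0.03918j  Y=-0.23486 + 0.13519j  product -0.02973 + 0.00486j
  m=+0: Y*=-0.37594 + 0.00000j  Y=0.26952 + 0.00000j  product -0.10132 + 0.00000j
  m=+1: Y*=-0.10403 + 0.03918j  Y=0.23486 + 0.13519j  product -0.02973 - 0.00486j
  m=+2: Y*=0.25880 - 0.22718j  Y=-0.09514 - 0.16381j  product -0.06184 - 0.02078j
  m=+3: Y*=0.19757 - 0.37025j  Y=-0.00167 - 0.42792j  product -0.15877 - 0.08393j
  m=+4: Y*=0.03042 - 0.23274j  Y=0.15377 - 0.26957j  product -0.05806 - 0.04399j
  m=+5: Y*=-0.01590 - 0.06783j  Y=0.09685 - 0.05676j  product -0.00539 - 0.00567j
Σ over m = -0.72889 + 0.00000j; ×(4π/11) → -0.83268 + 0.00000j. Real part: -0.832684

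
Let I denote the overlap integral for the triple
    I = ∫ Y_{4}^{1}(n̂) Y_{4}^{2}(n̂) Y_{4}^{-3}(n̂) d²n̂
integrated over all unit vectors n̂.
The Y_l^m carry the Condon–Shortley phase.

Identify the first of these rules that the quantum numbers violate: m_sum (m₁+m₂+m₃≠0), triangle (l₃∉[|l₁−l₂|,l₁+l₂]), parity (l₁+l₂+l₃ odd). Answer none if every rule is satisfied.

none

azimuthal sum: 1 + 2 − 3 = 0  ✓
0 ≤ 4 ≤ 8 (triangle on l)  ✓
L = 4 + 4 + 4 = 12 (even)  ✓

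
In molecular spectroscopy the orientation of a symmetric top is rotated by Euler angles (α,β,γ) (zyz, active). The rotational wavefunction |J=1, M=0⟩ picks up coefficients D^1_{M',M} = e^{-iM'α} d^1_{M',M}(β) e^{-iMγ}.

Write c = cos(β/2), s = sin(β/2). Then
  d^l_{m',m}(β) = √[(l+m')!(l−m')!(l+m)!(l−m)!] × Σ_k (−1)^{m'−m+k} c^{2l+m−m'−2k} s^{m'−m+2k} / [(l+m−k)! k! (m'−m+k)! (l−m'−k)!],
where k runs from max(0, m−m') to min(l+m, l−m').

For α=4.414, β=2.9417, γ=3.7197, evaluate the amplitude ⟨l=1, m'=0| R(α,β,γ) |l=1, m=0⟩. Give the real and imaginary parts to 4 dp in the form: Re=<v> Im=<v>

D^1_{0,0}(4.4140,2.9417,3.7197) = e^{-i·0·4.4140}·d^1_{0,0}(2.9417)·e^{-i·0·3.7197}. Compute d first:
With c≡cos(β/2)=0.099780 and s≡sin(β/2)=0.995010, N=[1·1·1·1]^{1/2}=1.000000
k: max(0,(0)−(0))=0 … min(1+(0),1−(0))=1
  k=0: (−1)^0·1.0000/(1)·0.0998^2·0.9950^0 = +0.009956
  k=1: (−1)^1·1.0000/(1)·0.0998^0·0.9950^2 = -0.990044
d^1_{0,0}(2.9417) = +0.009956 -0.990044 = -0.980088
D = (+1.000000+0.000000i)·(-0.980088)·(+1.000000+0.000000i) = -0.980088+0.000000i

Re=-0.9801 Im=0.0000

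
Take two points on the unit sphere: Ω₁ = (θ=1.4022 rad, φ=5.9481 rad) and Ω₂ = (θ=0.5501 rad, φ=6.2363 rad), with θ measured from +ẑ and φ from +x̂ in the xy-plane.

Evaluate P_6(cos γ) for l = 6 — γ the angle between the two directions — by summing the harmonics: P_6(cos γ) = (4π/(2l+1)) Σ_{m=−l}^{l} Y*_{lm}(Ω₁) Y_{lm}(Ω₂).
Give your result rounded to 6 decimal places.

0.072967

Expand P_6 via completeness: Σ_{m} conj(Y_{6,m}) at Ω₁ times Y_{6,m} at Ω₂ —
  term(m=-6) = -0.000690-0.004318i   from Y*(Ω₁)=-0.188754-0.401236i, Y(Ω₂)=+0.009473+0.002737i
  term(m=-5) = +0.001885-0.014440i   from Y*(Ω₁)=-0.027306-0.260023i, Y(Ω₂)=+0.054177+0.012938i
  term(m=-4) = -0.017597+0.039617i   from Y*(Ω₁)=-0.053132+0.226456i, Y(Ω₂)=+0.183098+0.034747i
  term(m=-3) = -0.072430+0.084919i   from Y*(Ω₁)=-0.150967+0.237858i, Y(Ω₂)=+0.392266+0.055541i
  term(m=-2) = +0.065593-0.042638i   from Y*(Ω₁)=+0.128832-0.102103i, Y(Ω₂)=+0.473820+0.044561i
  term(m=-1) = +0.031412-0.009312i   from Y*(Ω₁)=+0.269113-0.093710i, Y(Ω₂)=+0.114847+0.005389i
  term(m=+0) = +0.059140+0.000000i   from Y*(Ω₁)=-0.145456-0.000000i, Y(Ω₂)=-0.406583+0.000000i
  term(m=+1) = +0.031412+0.009312i   from Y*(Ω₁)=-0.269113-0.093710i, Y(Ω₂)=-0.114847+0.005389i
  term(m=+2) = +0.065593+0.042638i   from Y*(Ω₁)=+0.128832+0.102103i, Y(Ω₂)=+0.473820-0.044561i
  term(m=+3) = -0.072430-0.084919i   from Y*(Ω₁)=+0.150967+0.237858i, Y(Ω₂)=-0.392266+0.055541i
  term(m=+4) = -0.017597-0.039617i   from Y*(Ω₁)=-0.053132-0.226456i, Y(Ω₂)=+0.183098-0.034747i
  term(m=+5) = +0.001885+0.014440i   from Y*(Ω₁)=+0.027306-0.260023i, Y(Ω₂)=-0.054177+0.012938i
  term(m=+6) = -0.000690+0.004318i   from Y*(Ω₁)=-0.188754+0.401236i, Y(Ω₂)=+0.009473-0.002737i
Total Σ_m = +0.075485+0.000000i. Multiply by 0.966644: +0.072967+0.000000i. P_6(cos γ) = 0.072967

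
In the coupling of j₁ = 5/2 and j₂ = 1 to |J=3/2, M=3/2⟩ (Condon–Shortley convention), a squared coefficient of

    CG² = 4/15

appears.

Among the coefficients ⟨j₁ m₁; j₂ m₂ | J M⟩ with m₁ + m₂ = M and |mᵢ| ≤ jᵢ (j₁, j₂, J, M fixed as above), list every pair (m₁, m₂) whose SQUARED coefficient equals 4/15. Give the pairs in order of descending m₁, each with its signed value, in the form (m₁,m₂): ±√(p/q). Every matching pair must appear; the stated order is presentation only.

(3/2,0): −√(4/15)

Admissible pairs with m₁+m₂ = M = 3/2: (1/2,1), (3/2,0), (5/2,-1)
  (m₁,m₂)=(5/2,-1): CG² = 2/3, CG = +√(2/3)
  (m₁,m₂)=(3/2,0): CG² = 4/15, CG = −√(4/15)   ← matches the target
  (m₁,m₂)=(1/2,1): CG² = 1/15, CG = +√(1/15)
Pairs with CG² = 4/15: (3/2,0): −√(4/15)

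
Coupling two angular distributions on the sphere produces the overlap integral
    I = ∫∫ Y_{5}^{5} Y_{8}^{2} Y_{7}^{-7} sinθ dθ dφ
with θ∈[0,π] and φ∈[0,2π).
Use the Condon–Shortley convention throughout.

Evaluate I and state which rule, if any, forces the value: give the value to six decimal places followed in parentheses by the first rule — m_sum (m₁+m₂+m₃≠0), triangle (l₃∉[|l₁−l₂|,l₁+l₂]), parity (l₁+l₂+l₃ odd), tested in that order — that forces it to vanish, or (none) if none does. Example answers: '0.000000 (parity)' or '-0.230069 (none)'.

m-sum 0 ✓  L=20 even ✓  3≤7≤13 ✓
Π(2lᵢ+1) = 11×17×15 = 2805
triangle coeff Δ(5,8,7) = 1/814773960
Σ_t [1,5]: t=1:−1/87091200 t=2:+1/4976640 t=3:−1/2073600 t=4:+1/4976640 t=5:−1/87091200 = -1/9676800
(3j)²=360/46189 [(5 8 7; 0 0 0)], sign=+1
Σ_t [0,0]: t=0:+1/62705664000 = 1/62705664000
(3j)²=1/3876 [(5 8 7; 5 2 -7)], sign=+1
⇒ 4πI² = 450/79781
I = (+1)√(450/79781/(4π)) = 0.02118613
No selection rule forces the value: the integral is nonzero (none).

0.021186 (none)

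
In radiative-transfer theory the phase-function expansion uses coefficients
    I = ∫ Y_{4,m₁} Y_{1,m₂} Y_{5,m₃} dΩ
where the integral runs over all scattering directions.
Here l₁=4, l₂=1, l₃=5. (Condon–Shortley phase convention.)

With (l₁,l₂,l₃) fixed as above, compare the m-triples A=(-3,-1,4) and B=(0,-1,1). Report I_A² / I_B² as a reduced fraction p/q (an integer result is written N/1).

12/5

l's match ⇒ only the (l;m) 3-j factors differ between A and B.
A: triangle coeff Δ(4,1,5) = 1/495; Σ_t [0,0]: t=0:+1/10080 = 1/10080; (3j)²=4/55 [(4 1 5; -3 -1 4)], sign=-1
B: triangle coeff Δ(4,1,5) = 1/495; Σ_t [0,0]: t=0:+1/1152 = 1/1152; (3j)²=1/33 [(4 1 5; 0 -1 1)], sign=+1
I_A²/I_B² = (4/55)/(1/33) = 12/5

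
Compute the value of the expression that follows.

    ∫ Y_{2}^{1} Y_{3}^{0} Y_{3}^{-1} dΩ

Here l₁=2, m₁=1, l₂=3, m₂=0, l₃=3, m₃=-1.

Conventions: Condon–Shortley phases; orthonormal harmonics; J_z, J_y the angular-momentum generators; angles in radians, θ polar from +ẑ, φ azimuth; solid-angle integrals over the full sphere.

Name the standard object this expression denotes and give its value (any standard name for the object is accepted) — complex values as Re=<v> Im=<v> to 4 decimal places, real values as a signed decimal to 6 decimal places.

This is a Gaunt coefficient — the integral of a triple product of spherical harmonics over the sphere.
Rules hold: Σm=0, L=8 even, 1≤3≤5.
N = 5·7·7 = 245
Δ = 2!·2!·4!/9! = 1/3780
Racah Σ t=0..2: t=0:+1/24 t=1:−1/4 t=2:+1/24 = -1/6
⇒ 3j(2 3 3; 0 0 0)² = 4/105, sgn +1
Racah Σ t=0..1: t=0:+1/12 t=1:−1/8 = -1/24
⇒ 3j(2 3 3; 1 0 -1)² = 1/210, sgn -1
4πI² = N·(3j₀)²·(3jₘ)² = 2/45
I = -1·√(0.0444444/4π) = -0.05947080

Gaunt coefficient, -0.059471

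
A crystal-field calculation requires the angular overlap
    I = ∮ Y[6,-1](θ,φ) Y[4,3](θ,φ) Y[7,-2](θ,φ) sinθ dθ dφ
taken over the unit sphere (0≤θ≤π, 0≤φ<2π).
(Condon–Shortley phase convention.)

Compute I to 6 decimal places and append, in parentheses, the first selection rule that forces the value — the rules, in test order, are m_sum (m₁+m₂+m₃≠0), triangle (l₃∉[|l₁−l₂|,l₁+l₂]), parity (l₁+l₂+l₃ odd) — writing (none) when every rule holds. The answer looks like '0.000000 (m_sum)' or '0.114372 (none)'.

0.000000 (parity)

Σlᵢ=17 odd — θ-integrand is odd under cosθ→−cosθ; I=0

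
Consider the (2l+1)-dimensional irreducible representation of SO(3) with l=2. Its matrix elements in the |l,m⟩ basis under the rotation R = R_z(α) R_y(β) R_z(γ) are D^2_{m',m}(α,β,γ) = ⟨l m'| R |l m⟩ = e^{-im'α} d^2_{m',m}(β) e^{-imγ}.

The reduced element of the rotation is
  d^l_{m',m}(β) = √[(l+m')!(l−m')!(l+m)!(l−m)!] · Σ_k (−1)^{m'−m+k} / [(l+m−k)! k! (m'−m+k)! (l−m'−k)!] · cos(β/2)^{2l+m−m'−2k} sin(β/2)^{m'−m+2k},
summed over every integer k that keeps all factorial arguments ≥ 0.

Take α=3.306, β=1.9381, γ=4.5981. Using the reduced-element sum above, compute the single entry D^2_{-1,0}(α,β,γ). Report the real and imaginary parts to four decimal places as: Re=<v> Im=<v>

Re=0.4049 Im=0.0672

D^2_{-1,0}(3.3060,1.9381,4.5981) = e^{-i·-1·3.3060}·d^2_{-1,0}(1.9381)·e^{-i·0·4.5981}. Compute d first:
Half-angle: c=0.566083, s=0.824348. N=√(1·6·2·2)=4.898979
k: max(0,(0)−(-1))=1 … min(2+(0),2−(-1))=2
  k=1: (−1)^0·4.8990/(2)·0.5661^3·0.8243^1 = +0.366291
  k=2: (−1)^1·4.8990/(2)·0.5661^1·0.8243^3 = -0.776762
d^2_{-1,0}(1.9381) = +0.366291 -0.776762 = -0.410471
D = (-0.986516-0.163668i)·(-0.410471)·(+1.000000+0.000000i) = +0.404936+0.067181i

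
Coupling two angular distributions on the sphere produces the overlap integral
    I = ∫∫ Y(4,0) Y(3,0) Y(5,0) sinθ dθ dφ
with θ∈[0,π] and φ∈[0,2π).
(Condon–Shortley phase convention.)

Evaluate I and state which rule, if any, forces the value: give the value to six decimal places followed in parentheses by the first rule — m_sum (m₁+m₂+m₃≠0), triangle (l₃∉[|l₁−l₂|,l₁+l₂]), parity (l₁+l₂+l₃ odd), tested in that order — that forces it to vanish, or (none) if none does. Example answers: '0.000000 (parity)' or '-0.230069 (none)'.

0.148374 (none)

Rules hold: Σm=0, L=12 even, 1≤5≤7.
N = 9·7·11 = 693
Δ = 2!·6!·4!/13! = 1/180180
Racah Σ t=0..2: t=0:+1/576 t=1:−1/144 t=2:+1/576 = -1/288
⇒ 3j(4 3 5; 0 0 0)² = 20/1001, sgn +1
(m-triple is (0,0,0) — same symbol as above.)
4πI² = N·(3j₀)²·(3jₘ)² = 3600/13013
I = +1·√(0.276646/4π) = 0.14837393
No selection rule forces the value: the integral is nonzero (none).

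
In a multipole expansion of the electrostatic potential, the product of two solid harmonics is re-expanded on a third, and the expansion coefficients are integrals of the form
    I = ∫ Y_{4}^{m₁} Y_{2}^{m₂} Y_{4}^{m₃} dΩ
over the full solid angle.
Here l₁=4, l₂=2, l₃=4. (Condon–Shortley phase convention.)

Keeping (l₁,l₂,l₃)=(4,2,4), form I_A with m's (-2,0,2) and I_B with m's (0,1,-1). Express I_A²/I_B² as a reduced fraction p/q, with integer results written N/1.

l's match ⇒ only the (l;m) 3-j factors differ between A and B.
A: triangle coeff Δ(4,2,4) = 1/13860; Σ_t [0,2]: t=0:+1/2880 t=1:−1/120 t=2:+1/192 = -1/360; (3j)²=16/3465 [(4 2 4; -2 0 2)], sign=-1
B: triangle coeff Δ(4,2,4) = 1/13860; Σ_t [1,2]: t=1:−1/72 t=2:+1/96 = -1/288; (3j)²=1/462 [(4 2 4; 0 1 -1)], sign=+1
I_A²/I_B² = (16/3465)/(1/462) = 32/15

32/15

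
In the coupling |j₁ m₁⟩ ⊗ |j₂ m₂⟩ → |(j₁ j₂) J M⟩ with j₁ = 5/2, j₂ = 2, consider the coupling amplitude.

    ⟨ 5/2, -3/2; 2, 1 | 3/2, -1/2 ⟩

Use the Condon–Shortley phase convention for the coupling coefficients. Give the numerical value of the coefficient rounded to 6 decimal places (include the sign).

√[4·3!2!1!/7! · 1!4!3!1!1!2!] = √(96/35)
  +(−1)^2/∏(2,1,2,1,0,0)! = 1/4  (running 1/4)
  +(−1)^3/∏(3,0,1,0,1,1)! = -1/6  (running 1/12)
⟨..|..⟩ = √(96/35)·(1/12) = +0.138013

+√(2/105) = +0.138013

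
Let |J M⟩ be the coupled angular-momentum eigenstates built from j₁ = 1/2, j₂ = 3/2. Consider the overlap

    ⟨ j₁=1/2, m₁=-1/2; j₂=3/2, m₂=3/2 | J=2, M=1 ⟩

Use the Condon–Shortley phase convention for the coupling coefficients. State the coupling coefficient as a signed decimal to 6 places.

+0.500000

j₁+j₂−J=0  J+j₁−j₂=1  J−j₁+j₂=3  j₁+j₂+J+1=5
(j₁±m₁, j₂±m₂, J±M) = (0,1,3,0,3,1)
P² = 9
sum k=0..0:
  [0] +1/6 = 1/6
S = 1/6
C² = P²·S² = 1/4 ; C = +0.500000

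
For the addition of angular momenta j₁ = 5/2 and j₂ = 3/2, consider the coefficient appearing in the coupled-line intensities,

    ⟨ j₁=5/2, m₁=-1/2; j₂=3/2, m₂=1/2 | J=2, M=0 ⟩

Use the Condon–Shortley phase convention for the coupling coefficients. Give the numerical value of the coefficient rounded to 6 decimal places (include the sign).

√[5·2!3!1!/7! · 2!3!2!1!2!2!] = √(8/7)
  +(−1)^1/∏(1,1,2,1,1,0)! = -1/2  (running -1/2)
  +(−1)^2/∏(2,0,1,0,2,1)! = 1/4  (running -1/4)
⟨..|..⟩ = √(8/7)·(-1/4) = -0.267261

-0.267261  (= −√(1/14))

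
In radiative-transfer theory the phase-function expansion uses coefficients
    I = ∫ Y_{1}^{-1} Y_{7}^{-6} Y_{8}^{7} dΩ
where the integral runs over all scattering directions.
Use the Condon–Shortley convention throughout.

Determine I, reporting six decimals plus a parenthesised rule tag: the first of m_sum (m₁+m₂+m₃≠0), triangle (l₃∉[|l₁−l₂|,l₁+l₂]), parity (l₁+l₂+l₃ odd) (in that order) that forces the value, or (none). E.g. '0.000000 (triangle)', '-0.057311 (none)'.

-0.313531 (none)

Rules hold: Σm=0, L=16 even, 6≤8≤8.
N = 3·15·17 = 765
Δ = 0!·2!·14!/17! = 1/2040
Racah Σ t=0..0: t=0:+1/25401600 = 1/25401600
⇒ 3j(1 7 8; 0 0 0)² = 8/255, sgn +1
Racah Σ t=0..0: t=0:+1/12454041600 = 1/12454041600
⇒ 3j(1 7 8; -1 -6 7)² = 7/136, sgn -1
4πI² = N·(3j₀)²·(3jₘ)² = 21/17
I = -1·√(1.23529/4π) = -0.31353083
No selection rule forces the value: the integral is nonzero (none).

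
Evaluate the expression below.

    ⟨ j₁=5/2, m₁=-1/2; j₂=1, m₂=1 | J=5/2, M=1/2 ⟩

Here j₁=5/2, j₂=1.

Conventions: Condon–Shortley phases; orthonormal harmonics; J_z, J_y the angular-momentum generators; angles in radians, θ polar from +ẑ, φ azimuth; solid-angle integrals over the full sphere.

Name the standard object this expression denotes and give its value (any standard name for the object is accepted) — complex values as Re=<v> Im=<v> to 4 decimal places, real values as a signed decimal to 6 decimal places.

Clebsch–Gordan coefficient, −√(18/35) ≈ -0.717137

This is a Clebsch–Gordan (vector-coupling) coefficient.
√[6·1!4!1!/7! · 2!3!2!0!3!2!] = √(288/35)
  +(−1)^1/∏(1,0,2,1,2,0)! = -1/4  (running -1/4)
⟨..|..⟩ = √(288/35)·(-1/4) = -0.717137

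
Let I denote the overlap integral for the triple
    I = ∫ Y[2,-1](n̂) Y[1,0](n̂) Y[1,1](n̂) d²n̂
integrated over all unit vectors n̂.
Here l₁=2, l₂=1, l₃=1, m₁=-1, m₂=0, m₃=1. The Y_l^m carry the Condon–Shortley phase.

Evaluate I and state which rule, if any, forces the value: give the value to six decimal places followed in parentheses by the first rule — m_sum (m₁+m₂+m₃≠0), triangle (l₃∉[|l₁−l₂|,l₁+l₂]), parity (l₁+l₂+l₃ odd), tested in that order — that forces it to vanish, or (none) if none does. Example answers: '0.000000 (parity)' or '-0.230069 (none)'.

m-sum 0 ✓  L=4 even ✓  1≤1≤3 ✓
Π(2lᵢ+1) = 5×3×3 = 45
triangle coeff Δ(2,1,1) = 1/30
Σ_t [1,1]: t=1:−1/1 = -1/1
(3j)²=2/15 [(2 1 1; 0 0 0)], sign=+1
Σ_t [1,1]: t=1:−1/2 = -1/2
(3j)²=1/10 [(2 1 1; -1 0 1)], sign=-1
⇒ 4πI² = 3/5
I = (-1)√(3/5/(4π)) = -0.21850969
No selection rule forces the value: the integral is nonzero (none).

-0.218510 (none)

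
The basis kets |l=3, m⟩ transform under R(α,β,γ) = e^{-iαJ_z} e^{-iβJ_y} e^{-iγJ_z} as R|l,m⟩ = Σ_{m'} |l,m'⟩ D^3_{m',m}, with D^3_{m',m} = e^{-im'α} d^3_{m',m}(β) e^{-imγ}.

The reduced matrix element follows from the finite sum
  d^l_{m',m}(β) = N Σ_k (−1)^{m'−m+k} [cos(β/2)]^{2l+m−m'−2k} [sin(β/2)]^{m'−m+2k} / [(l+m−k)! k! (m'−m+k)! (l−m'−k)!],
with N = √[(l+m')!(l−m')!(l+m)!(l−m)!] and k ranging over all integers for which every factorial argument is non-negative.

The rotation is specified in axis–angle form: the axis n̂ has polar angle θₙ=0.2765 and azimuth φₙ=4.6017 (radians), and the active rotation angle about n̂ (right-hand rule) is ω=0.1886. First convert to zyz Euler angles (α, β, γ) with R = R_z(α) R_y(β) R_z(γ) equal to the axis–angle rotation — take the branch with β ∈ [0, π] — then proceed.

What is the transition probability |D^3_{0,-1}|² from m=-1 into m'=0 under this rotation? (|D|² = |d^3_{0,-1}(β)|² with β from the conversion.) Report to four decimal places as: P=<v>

Axis–angle → zyz. n̂ = (sinθₙcosφₙ, sinθₙsinφₙ, cosθₙ) = (-0.030155, -0.271320, +0.962017), ω = 0.1886.
R = I cosω + sinω [n̂]ₓ + (1−cosω) n̂n̂ᵀ gives
  R = [+0.982284, -0.180218, -0.051382; +0.180508, +0.983573, +0.001025; +0.050354, -0.010282, +0.998679]
β = atan2(√(R₁₃²+R₂₃²), R₃₃) = 0.051415; α = atan2(R₂₃, R₁₃) mod 2π = 3.121642; γ = atan2(R₃₂, −R₃₁) mod 2π = 3.343020
First d^3_{0,-1}(β=0.0514), then the phase factors e^{-i(0)α} and e^{-i(-1)γ}:
c=cos(0.051415/2)=0.999670, s=sin(0.051415/2)=0.025705; N=√[6·6·2·24]=41.569219
The bounds max(0,m−m')=0 and min(l+m,l−m')=2 give 3 terms
  k=0: (−1)^1·41.5692/(12)·0.9997^5·0.0257^1 = -0.088897
  k=1: (−1)^2·41.5692/(4)·0.9997^3·0.0257^3 = +0.000176
  k=2: (−1)^3·41.5692/(12)·0.9997^1·0.0257^5 = -0.000000
d^3_{0,-1}(0.0514) = -0.088897 +0.000176 -0.000000 = -0.088721
|D^3_{0,-1}|² = |d^3_{0,-1}(β)|² = (-0.088721)² = 0.007871 (the z-rotation phases have unit modulus)

P=0.0079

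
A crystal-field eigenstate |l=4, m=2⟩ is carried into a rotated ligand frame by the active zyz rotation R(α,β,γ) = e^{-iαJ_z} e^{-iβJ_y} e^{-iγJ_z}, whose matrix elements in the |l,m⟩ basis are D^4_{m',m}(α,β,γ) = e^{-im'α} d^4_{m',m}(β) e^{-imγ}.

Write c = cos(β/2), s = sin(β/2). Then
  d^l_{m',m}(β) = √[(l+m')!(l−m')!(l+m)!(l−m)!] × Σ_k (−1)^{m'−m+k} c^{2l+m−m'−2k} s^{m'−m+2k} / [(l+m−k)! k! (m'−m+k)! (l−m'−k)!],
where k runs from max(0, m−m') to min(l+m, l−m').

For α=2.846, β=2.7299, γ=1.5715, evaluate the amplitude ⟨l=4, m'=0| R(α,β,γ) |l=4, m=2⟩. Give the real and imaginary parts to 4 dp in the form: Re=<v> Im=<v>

Re=-0.3088 Im=0.0004

Split into d^4_{0,2}(β=2.7299) × two z-phases.
Half-angle: c=0.204396, s=0.978888. N=√(24·24·720·2)=910.735966
k∈{2,3,4} keeps every argument non-negative
  k=2: (−1)^0·910.7360/(96)·0.2044^6·0.9789^2 = +0.000663
  k=3: (−1)^1·910.7360/(36)·0.2044^4·0.9789^4 = -0.040542
  k=4: (−1)^2·910.7360/(96)·0.2044^2·0.9789^6 = +0.348709
d^4_{0,2}(2.7299) = +0.000663 -0.040542 +0.348709 = +0.308830
Phases: e^{-i·(0)·2.8460}=+1.000000+0.000000i, e^{-i·(2)·1.5715}=-0.999999+0.001407i ⇒ D=-0.308830+0.000435i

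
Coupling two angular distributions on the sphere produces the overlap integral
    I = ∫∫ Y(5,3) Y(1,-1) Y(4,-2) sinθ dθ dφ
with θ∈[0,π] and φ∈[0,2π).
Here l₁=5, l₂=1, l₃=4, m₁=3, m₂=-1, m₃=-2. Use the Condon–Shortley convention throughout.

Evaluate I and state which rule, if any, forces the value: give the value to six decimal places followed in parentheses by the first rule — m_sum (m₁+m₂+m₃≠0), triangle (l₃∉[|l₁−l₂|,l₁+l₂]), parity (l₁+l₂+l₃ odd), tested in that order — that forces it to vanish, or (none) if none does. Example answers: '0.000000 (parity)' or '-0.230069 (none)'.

Rules hold: Σm=0, L=10 even, 4≤4≤6.
N = 11·3·9 = 297
Δ = 2!·8!·0!/11! = 1/495
Racah Σ t=1..1: t=1:−1/576 = -1/576
⇒ 3j(5 1 4; 0 0 0)² = 5/99, sgn -1
Racah Σ t=0..0: t=0:+1/2880 = 1/2880
⇒ 3j(5 1 4; 3 -1 -2)² = 28/495, sgn +1
4πI² = N·(3j₀)²·(3jₘ)² = 28/33
I = -1·√(0.848485/4π) = -0.25984664
No selection rule forces the value: the integral is nonzero (none).

-0.259847 (none)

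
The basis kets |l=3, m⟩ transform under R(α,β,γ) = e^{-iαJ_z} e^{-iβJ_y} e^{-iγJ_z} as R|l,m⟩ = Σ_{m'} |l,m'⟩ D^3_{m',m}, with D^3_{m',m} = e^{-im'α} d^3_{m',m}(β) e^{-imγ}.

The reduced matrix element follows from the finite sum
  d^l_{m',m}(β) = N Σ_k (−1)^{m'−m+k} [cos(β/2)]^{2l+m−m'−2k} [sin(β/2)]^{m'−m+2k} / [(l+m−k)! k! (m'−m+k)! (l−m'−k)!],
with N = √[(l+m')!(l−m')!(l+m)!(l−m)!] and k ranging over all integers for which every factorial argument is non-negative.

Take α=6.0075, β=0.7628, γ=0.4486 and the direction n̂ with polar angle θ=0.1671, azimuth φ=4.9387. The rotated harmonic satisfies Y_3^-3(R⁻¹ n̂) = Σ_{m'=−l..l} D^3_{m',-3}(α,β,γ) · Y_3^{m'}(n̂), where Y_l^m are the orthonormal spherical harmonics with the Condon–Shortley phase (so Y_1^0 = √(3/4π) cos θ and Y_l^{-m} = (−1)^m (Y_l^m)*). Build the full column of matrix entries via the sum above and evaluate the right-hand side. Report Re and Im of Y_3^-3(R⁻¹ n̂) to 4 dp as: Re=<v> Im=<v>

Re=-0.0867 Im=-0.0669

Need the full column D^3_{m',-3} for m'=−3..3 at α=6.0075, β=0.7628, γ=0.4486.
cos(β/2)=0.928144, sin(β/2)=0.372220
d^3_{-3,-3}: single k=0 term ⇒ +0.639283;  D = +0.555181+0.316950i
d^3_{-2,-3}: single k=0 term ⇒ -0.627991;  D = -0.440028-0.448049i
d^3_{-1,-3}: single k=0 term ⇒ +0.398206;  D = +0.191148+0.349328i
d^3_{0,-3}: single k=0 term ⇒ -0.184400;  D = -0.041140-0.179752i
d^3_{1,-3}: single k=0 term ⇒ +0.064044;  D = -0.003245+0.063961i
d^3_{2,-3}: single k=0 term ⇒ -0.016244;  D = +0.005208-0.015386i
d^3_{3,-3}: single k=0 term ⇒ +0.002659;  D = -0.001506+0.002192i
Y_3^{m'}(θ=0.1671,φ=4.9387) and Σ D·Y over m':
  (+0.5552+0.3170i)·(-0.0012-0.0015i)  (-0.4400-0.4480i)·(-0.0251+0.0122i)  (+0.1911+0.3493i)·(+0.0466+0.2023i)  (-0.0411-0.1798i)·(+0.6851+0.0000i)  (-0.0032+0.0640i)·(-0.0466+0.2023i)  (+0.0052-0.0154i)·(-0.0251-0.0122i)  (-0.0015+0.0022i)·(+0.0012-0.0015i)
Y_3^-3(R⁻¹ n̂) = -0.086749-0.066856i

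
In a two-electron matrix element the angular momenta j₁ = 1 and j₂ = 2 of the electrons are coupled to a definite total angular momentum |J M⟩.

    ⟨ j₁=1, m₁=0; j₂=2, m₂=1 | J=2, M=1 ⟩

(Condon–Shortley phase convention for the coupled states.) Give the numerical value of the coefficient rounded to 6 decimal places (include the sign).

-0.408248  (= −√(1/6))

triangle: 1!*1!*3!/6! = 6/720
(j±m)!: 1!*1!*3!*1!*3!*1! = 36
prefactor² = (2J+1)*Δ*N² = 3/2
  k=0: +1/(0!*1!*1!*3!*0!*0!) = 1/6
  k=1: −1/(1!*0!*0!*2!*1!*1!) = -1/2
Σ = -1/3  ⇒  CG² = 3/2*(-1/3)² = 1/6
CG = −√(1/6) = -0.408248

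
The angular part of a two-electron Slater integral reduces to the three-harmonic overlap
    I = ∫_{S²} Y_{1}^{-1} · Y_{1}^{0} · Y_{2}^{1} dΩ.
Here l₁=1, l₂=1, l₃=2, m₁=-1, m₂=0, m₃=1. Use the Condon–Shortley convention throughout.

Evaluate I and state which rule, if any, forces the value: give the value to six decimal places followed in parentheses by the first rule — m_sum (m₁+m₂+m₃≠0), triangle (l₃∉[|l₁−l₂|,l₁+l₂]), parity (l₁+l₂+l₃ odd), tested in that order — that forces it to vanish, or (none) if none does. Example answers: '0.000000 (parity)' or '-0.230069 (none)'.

m-sum 0 ✓  L=4 even ✓  0≤2≤2 ✓
Π(2lᵢ+1) = 3×3×5 = 45
triangle coeff Δ(1,1,2) = 1/30
Σ_t [0,0]: t=0:+1/1 = 1/1
(3j)²=2/15 [(1 1 2; 0 0 0)], sign=+1
Σ_t [0,0]: t=0:+1/2 = 1/2
(3j)²=1/10 [(1 1 2; -1 0 1)], sign=-1
⇒ 4πI² = 3/5
I = (-1)√(3/5/(4π)) = -0.21850969
No selection rule forces the value: the integral is nonzero (none).

-0.218510 (none)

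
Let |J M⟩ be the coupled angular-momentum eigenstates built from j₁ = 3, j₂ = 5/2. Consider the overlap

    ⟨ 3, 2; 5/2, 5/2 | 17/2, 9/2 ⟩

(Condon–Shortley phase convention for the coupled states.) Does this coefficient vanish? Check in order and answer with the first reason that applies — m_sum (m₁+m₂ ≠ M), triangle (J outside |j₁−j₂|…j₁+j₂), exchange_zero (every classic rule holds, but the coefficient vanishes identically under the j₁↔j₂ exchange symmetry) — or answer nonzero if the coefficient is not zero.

triangle

m-sum: m₁+m₂ = 2+5/2 = 9/2, M = 9/2  ✓
triangle: need |j₁−j₂| ≤ J ≤ j₁+j₂, i.e. J ∈ [1/2, 11/2]; J = 17/2 is outside ✗ ⇒ coefficient is 0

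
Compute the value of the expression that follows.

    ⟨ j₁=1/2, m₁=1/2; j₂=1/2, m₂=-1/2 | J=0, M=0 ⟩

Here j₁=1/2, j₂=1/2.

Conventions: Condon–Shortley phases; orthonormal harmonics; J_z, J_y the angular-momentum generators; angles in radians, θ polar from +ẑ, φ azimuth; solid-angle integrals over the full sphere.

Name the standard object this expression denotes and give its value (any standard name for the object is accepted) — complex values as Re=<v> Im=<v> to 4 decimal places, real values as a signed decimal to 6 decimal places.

This is a Clebsch–Gordan (vector-coupling) coefficient.
√[1·1!0!0!/2! · 1!0!0!1!0!0!] = √(1/2)
  +(−1)^0/∏(0,1,0,0,0,0)! = 1  (running 1)
⟨..|..⟩ = √(1/2)·(1) = +0.707107

Clebsch–Gordan coefficient, +√(1/2) ≈ +0.707107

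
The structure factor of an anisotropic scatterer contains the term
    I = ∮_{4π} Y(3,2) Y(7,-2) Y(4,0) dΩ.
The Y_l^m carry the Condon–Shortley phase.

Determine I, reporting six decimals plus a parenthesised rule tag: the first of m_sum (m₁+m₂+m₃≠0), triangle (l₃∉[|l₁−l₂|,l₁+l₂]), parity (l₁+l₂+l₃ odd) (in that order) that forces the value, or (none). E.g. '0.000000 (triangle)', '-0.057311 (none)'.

Checks pass: Σm=0; 14 even; l₃=4∈[4,10].
(2·3+1)(2·7+1)(2·4+1) = 945
Δ: 6! 0! 8! / 15! → 1/45045
sum: t=3:−1/20736 = -1/20736
3j²(3 7 4; 0 0 0) = Δ·Π!·Σ² = 35/1287  (sign -1)
sum: t=1:−1/69120 = -1/69120
3j²(3 7 4; 2 -2 0) = Δ·Π!·Σ² = 2/143  (sign -1)
combine: 4πI² = 945·35/1287·2/143 = 7350/20449
take √, sign +1: I = 0.16912301
No selection rule forces the value: the integral is nonzero (none).

0.169123 (none)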